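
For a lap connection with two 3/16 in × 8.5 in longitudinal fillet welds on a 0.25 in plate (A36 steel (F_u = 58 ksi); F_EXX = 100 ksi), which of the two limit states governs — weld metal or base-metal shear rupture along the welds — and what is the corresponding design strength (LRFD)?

t_e = 0.707 × 0.1875 = 0.1326 in; L = 17 in.
Weld metal: φR_n = 0.75 × 0.6 × 100 × 0.1326 × 17 = 101.4 kips.
Base metal (shear rupture): φR_n = 0.75 × 0.6 × 58 × 0.25 × 17 = 110.9 kips.
Governing: weld metal.

φR_n ≈ 101 kips (weld metal governs)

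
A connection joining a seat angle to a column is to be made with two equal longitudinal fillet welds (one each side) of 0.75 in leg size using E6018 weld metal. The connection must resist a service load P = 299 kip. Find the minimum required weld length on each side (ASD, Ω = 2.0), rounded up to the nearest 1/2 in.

E60XX → F_EXX = 60 ksi.
Throat t_e = 0.707 × 0.75 = 0.5302 in.
r_n/Ω = (0.6 × 60 × 0.5302) / 2.0 = 9.544 kip/in.
L_req = P / (r_n/Ω) = 299 / 9.544 = 31.33 in total.
Per side: 31.33 / 2 = 15.66 in.
Round up → use L = 16 in on each side.

L = 16 in on each side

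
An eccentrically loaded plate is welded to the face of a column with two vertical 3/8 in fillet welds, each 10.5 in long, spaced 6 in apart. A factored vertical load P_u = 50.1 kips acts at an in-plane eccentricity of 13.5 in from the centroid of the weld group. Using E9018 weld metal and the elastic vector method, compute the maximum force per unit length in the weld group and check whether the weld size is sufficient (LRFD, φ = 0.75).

f_max ≈ 12.1 kip/in; NOT adequate

E90XX → F_EXX = 90 ksi.
Total weld length L_w = 21 in. Treat welds as unit-width lines.
Polar moment about centroid: J = 2[d³/12 + d(b/2)²] = 2[10.5³/12 + 10.5×3²] = 381.9 in³.
Direct shear f_v = P/L_w = 50.1 / 21 = 2.386 kip/in (vertical).
Torsion M = P·e = 50.1 × 13.5 = 676.35 kip·in.
Critical point at (x, y) = (3, 5.25) from centroid. f_tx = M·y/J = 9.297 kip/in; f_ty = M·x/J = 5.313 kip/in.
Resultant f_max = √[f_tx² + (f_v + f_ty)²] = √[9.297² + (2.386 + 5.313)²] = 12.07 kip/in.
Capacity per unit length: φr_n = 0.75 × 0.6 × 90 × (0.707 × 0.375) = 10.74 kip/in.
12.07 > 10.74 → NOT adequate.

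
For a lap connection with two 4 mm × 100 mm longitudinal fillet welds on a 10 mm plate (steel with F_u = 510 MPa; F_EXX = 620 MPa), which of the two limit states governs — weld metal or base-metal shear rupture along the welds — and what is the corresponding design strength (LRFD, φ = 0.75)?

φR_n ≈ 158 kN (weld metal governs)

t_e = 0.707 × 4 = 2.828 mm; L = 200 mm.
Weld metal: φR_n = 0.75 × 0.6 × 620 × 2.828 × 200 × 10⁻³ = 157.8 kN.
Base metal (shear rupture): φR_n = 0.75 × 0.6 × 510 × 10 × 200 × 10⁻³ = 459 kN.
Governing: weld metal.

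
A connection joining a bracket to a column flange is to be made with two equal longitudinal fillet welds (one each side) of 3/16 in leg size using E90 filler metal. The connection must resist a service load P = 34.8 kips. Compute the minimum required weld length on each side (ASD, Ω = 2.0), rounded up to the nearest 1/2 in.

E90XX → F_EXX = 90 ksi.
Throat t_e = 0.707 × 0.1875 = 0.1326 in.
r_n/Ω = (0.6 × 90 × 0.1326) / 2.0 = 3.579 kip/in.
L_req = P / (r_n/Ω) = 34.8 / 3.579 = 9.723 in total.
Per side: 9.723 / 2 = 4.861 in.
Round up → use L = 5 in on each side.

L = 5 in on each side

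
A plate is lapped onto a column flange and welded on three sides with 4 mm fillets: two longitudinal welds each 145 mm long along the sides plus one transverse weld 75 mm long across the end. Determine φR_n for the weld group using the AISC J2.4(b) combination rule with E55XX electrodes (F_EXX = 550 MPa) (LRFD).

t_e = 0.707 × 4 = 2.828 mm.
R_nwl = 0.6 × 550 × 2.828 × 290 × 10⁻³ = 270.6 kN (longitudinal, 2 welds).
R_nwt = 0.6 × 550 × 2.828 × 75 × 10⁻³ = 69.99 kN (transverse, base value).
(i) R_nwl + R_nwt = 340.6 kN; (ii) 0.85 R_nwl + 1.5 R_nwt = 335 kN.
R_n = max = 340.6 kN [governs: (i)]; φR_n = 255.5 kN.

φR_n ≈ 255 kN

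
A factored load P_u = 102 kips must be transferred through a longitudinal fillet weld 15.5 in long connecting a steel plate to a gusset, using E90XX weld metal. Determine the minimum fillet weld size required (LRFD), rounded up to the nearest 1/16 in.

E90XX → F_EXX = 90 ksi.
Total weld length L = 15.5 in.
Required throat t_e = P_u / (φ × 0.6 F_EXX × L) = 102 / (0.75 × 0.6 × 90 × 15.5) = 0.1625 in.
Required leg w = t_e / 0.707 = 0.2298 in → use 1/4 in.

w = 1/4 in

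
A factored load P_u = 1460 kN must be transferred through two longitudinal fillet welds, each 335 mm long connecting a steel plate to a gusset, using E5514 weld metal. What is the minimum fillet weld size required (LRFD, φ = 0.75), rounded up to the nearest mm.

E55XX → F_EXX = 550 MPa.
Total weld length L = 670 mm.
Required throat t_e = P_u / (φ × 0.6 F_EXX × L) = 1460 / (0.75 × 0.6 × 550 × 670 × 10⁻³) = 8.804 mm.
Required leg w = t_e / 0.707 = 12.45 mm → use 13 mm.

w = 13 mm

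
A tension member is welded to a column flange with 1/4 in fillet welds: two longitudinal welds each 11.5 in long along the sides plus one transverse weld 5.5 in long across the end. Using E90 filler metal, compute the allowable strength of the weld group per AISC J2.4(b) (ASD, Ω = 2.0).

R_n/Ω ≈ 136 kip

E90XX → F_EXX = 90 ksi.
t_e = 0.707 × 0.25 = 0.1767 in.
R_nwl = 0.6 × 90 × 0.1767 × 23 = 219.5 kip (longitudinal, 2 welds).
R_nwt = 0.6 × 90 × 0.1767 × 5.5 = 52.49 kip (transverse, base value).
(i) R_nwl + R_nwt = 272 kip; (ii) 0.85 R_nwl + 1.5 R_nwt = 265.3 kip.
R_n = max = 272 kip [governs: (i)]; R_n/Ω = 136 kip.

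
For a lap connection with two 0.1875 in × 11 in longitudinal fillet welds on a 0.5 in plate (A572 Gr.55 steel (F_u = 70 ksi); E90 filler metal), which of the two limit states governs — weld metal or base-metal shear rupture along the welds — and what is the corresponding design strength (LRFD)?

E90XX → F_EXX = 90 ksi.
t_e = 0.707 × 0.1875 = 0.1326 in; L = 22 in.
Weld metal: φR_n = 0.75 × 0.6 × 90 × 0.1326 × 22 = 118.1 kips.
Base metal (shear rupture): φR_n = 0.75 × 0.6 × 70 × 0.5 × 22 = 346.5 kips.
Governing: weld metal.

φR_n ≈ 118 kips (weld metal governs)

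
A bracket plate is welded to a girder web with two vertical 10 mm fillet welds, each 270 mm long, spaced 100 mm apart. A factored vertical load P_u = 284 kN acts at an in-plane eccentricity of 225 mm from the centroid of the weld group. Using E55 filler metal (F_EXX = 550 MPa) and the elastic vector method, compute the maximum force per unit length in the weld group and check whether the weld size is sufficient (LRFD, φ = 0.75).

Total weld length L_w = 540 mm. Treat welds as unit-width lines.
Polar moment about centroid: J = 2[d³/12 + d(b/2)²] = 2[270³/12 + 270×50²] = 4630000 mm³.
Direct shear f_v = P/L_w = 284×10³ / 540 = 525.9 N/mm (vertical).
Torsion M = P·e = 284×10³ × 225 = 63900000 N·mm.
Critical point at (x, y) = (50, 135) from centroid. f_tx = M·y/J = 1863 N/mm; f_ty = M·x/J = 690 N/mm.
Resultant f_max = √[f_tx² + (f_v + f_ty)²] = √[1863² + (525.9 + 690)²] = 2225 N/mm.
Capacity per unit length: φr_n = 0.75 × 0.6 × 550 × (0.707 × 10) = 1750 N/mm.
2225 > 1750 → NOT adequate.

f_max ≈ 2220 N/mm; NOT adequate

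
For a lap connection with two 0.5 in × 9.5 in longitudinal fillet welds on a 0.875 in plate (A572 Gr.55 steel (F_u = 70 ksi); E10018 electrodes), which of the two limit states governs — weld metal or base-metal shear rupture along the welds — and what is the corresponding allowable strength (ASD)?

R_n/Ω ≈ 201 kips (weld metal governs)

E100XX → F_EXX = 100 ksi.
t_e = 0.707 × 0.5 = 0.3535 in; L = 19 in.
Weld metal: R_n/Ω = (1/2.0) × 0.6 × 100 × 0.3535 × 19 = 201.5 kips.
Base metal (shear rupture): R_n/Ω = (1/2.0) × 0.6 × 70 × 0.875 × 19 = 349.1 kips.
Governing: weld metal.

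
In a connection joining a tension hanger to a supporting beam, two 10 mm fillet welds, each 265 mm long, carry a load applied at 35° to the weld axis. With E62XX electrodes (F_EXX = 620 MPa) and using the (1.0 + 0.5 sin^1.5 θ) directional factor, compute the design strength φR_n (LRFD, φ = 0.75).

t_e = 0.707 × 10 = 7.07 mm; A_we = 7.07 × 530 = 3747 mm².
Directional factor: 1.0 + 0.5 sin^1.5(35°) = 1.217.
F_nw = 0.6 × 620 × 1.217 = 452.8 MPa.
φR_n = 0.75 × 452.8 × 3747 × 10⁻³ = 1273 kN.

φR_n ≈ 1270 kN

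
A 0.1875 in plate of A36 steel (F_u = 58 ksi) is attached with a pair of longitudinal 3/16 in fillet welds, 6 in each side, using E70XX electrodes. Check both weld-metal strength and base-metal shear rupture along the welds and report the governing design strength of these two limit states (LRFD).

E70XX → F_EXX = 70 ksi.
t_e = 0.707 × 0.1875 = 0.1326 in; L = 12 in.
Weld metal: φR_n = 0.75 × 0.6 × 70 × 0.1326 × 12 = 50.11 kip.
Base metal (shear rupture): φR_n = 0.75 × 0.6 × 58 × 0.1875 × 12 = 58.72 kip.
Governing: weld metal.

φR_n ≈ 50.1 kip (weld metal governs)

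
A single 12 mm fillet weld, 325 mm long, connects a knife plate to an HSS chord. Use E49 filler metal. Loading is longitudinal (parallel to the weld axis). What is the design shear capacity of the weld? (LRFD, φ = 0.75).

φR_n ≈ 608 kN

E49XX → F_EXX = 490 MPa.
Effective throat t_e = 0.707 × 12 = 8.484 mm.
Total length L = 325 mm; A_we = 8.484 × 325 = 2757 mm².
F_nw = 0.6 F_EXX = 0.6 × 490 = 294 MPa.
φR_n = 0.75 × 294 × 2757 × 10⁻³ = 608 kN.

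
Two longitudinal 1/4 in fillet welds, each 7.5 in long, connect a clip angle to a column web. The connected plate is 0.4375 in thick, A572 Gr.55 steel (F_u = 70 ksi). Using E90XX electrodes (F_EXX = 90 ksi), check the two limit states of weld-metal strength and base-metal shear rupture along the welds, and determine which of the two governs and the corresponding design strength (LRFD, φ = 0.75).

φR_n ≈ 107 kips (weld metal governs)

t_e = 0.707 × 0.25 = 0.1767 in; L = 15 in.
Weld metal: φR_n = 0.75 × 0.6 × 90 × 0.1767 × 15 = 107.4 kips.
Base metal (shear rupture): φR_n = 0.75 × 0.6 × 70 × 0.4375 × 15 = 206.7 kips.
Governing: weld metal.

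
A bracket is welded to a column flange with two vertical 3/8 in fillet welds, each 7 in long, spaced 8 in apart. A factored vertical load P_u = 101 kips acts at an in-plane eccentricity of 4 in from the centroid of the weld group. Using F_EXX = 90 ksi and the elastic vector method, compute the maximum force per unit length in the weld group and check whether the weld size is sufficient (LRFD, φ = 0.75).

f_max ≈ 13.9 kip/in; NOT adequate

Total weld length L_w = 14 in. Treat welds as unit-width lines.
Polar moment about centroid: J = 2[d³/12 + d(b/2)²] = 2[7³/12 + 7×4²] = 281.2 in³.
Direct shear f_v = P/L_w = 101 / 14 = 7.214 kip/in (vertical).
Torsion M = P·e = 101 × 4 = 404 kip·in.
Critical point at (x, y) = (4, 3.5) from centroid. f_tx = M·y/J = 5.029 kip/in; f_ty = M·x/J = 5.747 kip/in.
Resultant f_max = √[f_tx² + (f_v + f_ty)²] = √[5.029² + (7.214 + 5.747)²] = 13.9 kip/in.
Capacity per unit length: φr_n = 0.75 × 0.6 × 90 × (0.707 × 0.375) = 10.74 kip/in.
13.9 > 10.74 → NOT adequate.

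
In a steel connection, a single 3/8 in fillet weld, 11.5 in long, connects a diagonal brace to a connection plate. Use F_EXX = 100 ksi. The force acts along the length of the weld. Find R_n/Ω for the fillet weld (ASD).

R_n/Ω ≈ 91.5 kips

Effective throat t_e = 0.707 × 0.375 = 0.2651 in.
Total length L = 11.5 in; A_we = 0.2651 × 11.5 = 3.049 in².
F_nw = 0.6 F_EXX = 0.6 × 100 = 60 ksi.
R_n = 60 × 3.049 = 182.9 kips; R_n/Ω = 182.9/2.0 = 91.47 kips.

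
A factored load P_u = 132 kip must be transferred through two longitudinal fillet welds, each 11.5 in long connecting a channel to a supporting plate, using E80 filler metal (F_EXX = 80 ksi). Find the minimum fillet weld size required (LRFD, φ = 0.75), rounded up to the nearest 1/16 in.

w = 1/4 in

Total weld length L = 23 in.
Required throat t_e = P_u / (φ × 0.6 F_EXX × L) = 132 / (0.75 × 0.6 × 80 × 23) = 0.1594 in.
Required leg w = t_e / 0.707 = 0.2255 in → use 1/4 in.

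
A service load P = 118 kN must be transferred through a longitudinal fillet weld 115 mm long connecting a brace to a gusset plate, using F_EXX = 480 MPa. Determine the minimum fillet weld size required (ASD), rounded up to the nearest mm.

Total weld length L = 115 mm.
Required throat t_e = P × Ω / (0.6 F_EXX × L) = 118 × 2.0 / (0.6 × 480 × 115 × 10⁻³) = 7.126 mm.
Required leg w = t_e / 0.707 = 10.08 mm → use 11 mm.

w = 11 mm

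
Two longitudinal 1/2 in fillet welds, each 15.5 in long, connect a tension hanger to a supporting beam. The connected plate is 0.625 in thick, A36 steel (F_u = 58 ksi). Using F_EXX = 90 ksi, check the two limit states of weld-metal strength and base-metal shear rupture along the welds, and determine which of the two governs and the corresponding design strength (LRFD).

t_e = 0.707 × 0.5 = 0.3535 in; L = 31 in.
Weld metal: φR_n = 0.75 × 0.6 × 90 × 0.3535 × 31 = 443.8 kips.
Base metal (shear rupture): φR_n = 0.75 × 0.6 × 58 × 0.625 × 31 = 505.7 kips.
Governing: weld metal.

φR_n ≈ 444 kips (weld metal governs)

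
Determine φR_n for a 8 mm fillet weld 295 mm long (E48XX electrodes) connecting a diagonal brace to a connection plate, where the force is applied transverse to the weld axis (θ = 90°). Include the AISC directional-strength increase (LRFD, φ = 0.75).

E48XX → F_EXX = 480 MPa.
t_e = 0.707 × 8 = 5.656 mm; A_we = 5.656 × 295 = 1669 mm².
Directional factor: 1.0 + 0.5 sin^1.5(90°) = 1.5.
F_nw = 0.6 × 480 × 1.5 = 432 MPa.
φR_n = 0.75 × 432 × 1669 × 10⁻³ = 540.6 kN.

φR_n ≈ 541 kN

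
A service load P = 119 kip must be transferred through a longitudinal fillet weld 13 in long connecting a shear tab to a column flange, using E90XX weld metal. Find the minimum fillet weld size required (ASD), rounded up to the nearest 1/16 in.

E90XX → F_EXX = 90 ksi.
Total weld length L = 13 in.
Required throat t_e = P × Ω / (0.6 F_EXX × L) = 119 × 2.0 / (0.6 × 90 × 13) = 0.339 in.
Required leg w = t_e / 0.707 = 0.4795 in → use 1/2 in.

w = 1/2 in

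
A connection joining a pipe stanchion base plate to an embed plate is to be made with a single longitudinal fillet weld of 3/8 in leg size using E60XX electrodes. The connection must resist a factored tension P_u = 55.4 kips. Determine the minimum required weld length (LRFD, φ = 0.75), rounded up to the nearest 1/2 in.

E60XX → F_EXX = 60 ksi.
Throat t_e = 0.707 × 0.375 = 0.2651 in.
φr_n = 0.75 × 0.6 × 60 × 0.2651 = 7.158 kips/in.
L_req = P_u / φr_n = 55.4 / 7.158 = 7.739 in total.
Round up → use L = 8 in.

L = 8 in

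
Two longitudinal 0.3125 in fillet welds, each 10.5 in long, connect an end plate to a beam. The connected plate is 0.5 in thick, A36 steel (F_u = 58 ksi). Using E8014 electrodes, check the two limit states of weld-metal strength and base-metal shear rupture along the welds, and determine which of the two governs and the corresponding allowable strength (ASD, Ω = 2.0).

R_n/Ω ≈ 111 kips (weld metal governs)

E80XX → F_EXX = 80 ksi.
t_e = 0.707 × 0.3125 = 0.2209 in; L = 21 in.
Weld metal: R_n/Ω = (1/2.0) × 0.6 × 80 × 0.2209 × 21 = 111.4 kips.
Base metal (shear rupture): R_n/Ω = (1/2.0) × 0.6 × 58 × 0.5 × 21 = 182.7 kips.
Governing: weld metal.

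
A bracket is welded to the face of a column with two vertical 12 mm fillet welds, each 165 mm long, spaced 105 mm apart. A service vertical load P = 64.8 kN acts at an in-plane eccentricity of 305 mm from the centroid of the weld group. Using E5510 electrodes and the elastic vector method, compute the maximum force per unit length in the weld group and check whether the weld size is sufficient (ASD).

f_max ≈ 1280 N/mm; adequate

E55XX → F_EXX = 550 MPa.
Total weld length L_w = 330 mm. Treat welds as unit-width lines.
Polar moment about centroid: J = 2[d³/12 + d(b/2)²] = 2[165³/12 + 165×52.5²] = 1658000 mm³.
Direct shear f_v = P/L_w = 64.8×10³ / 330 = 196.4 N/mm (vertical).
Torsion M = P·e = 64.8×10³ × 305 = 19764000 N·mm.
Critical point at (x, y) = (52.5, 82.5) from centroid. f_tx = M·y/J = 983.3 N/mm; f_ty = M·x/J = 625.7 N/mm.
Resultant f_max = √[f_tx² + (f_v + f_ty)²] = √[983.3² + (196.4 + 625.7)²] = 1282 N/mm.
Capacity per unit length: r_n/Ω = (1/2.0) × 0.6 × 550 × (0.707 × 12) = 1400 N/mm.
1282 ≤ 1400 → adequate.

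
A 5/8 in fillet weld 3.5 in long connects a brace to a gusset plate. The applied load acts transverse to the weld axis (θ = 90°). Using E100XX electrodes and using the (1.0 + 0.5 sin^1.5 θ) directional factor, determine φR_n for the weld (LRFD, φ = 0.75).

E100XX → F_EXX = 100 ksi.
t_e = 0.707 × 0.625 = 0.4419 in; A_we = 0.4419 × 3.5 = 1.547 in².
Directional factor: 1.0 + 0.5 sin^1.5(90°) = 1.5.
F_nw = 0.6 × 100 × 1.5 = 90 ksi.
φR_n = 0.75 × 90 × 1.547 = 104.4 kips.

φR_n ≈ 104 kips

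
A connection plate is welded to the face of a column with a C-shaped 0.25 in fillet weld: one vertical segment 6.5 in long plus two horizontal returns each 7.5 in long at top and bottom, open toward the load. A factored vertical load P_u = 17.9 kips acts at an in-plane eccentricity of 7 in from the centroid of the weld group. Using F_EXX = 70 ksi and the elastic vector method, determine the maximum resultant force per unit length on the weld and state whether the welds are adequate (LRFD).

f_max ≈ 3.06 kip/in; adequate

Total weld length L_w = 21.5 in. Treat welds as unit-width lines.
Centroid: x̄ = 2×7.5×3.75 / 21.5 = 2.616 in from the vertical weld.
Polar moment about centroid: J = I_x + I_y = [6.5³/12 + 2×7.5×3.25²] + [6.5×2.616² + 2(7.5³/12 + 7.5×1.134²)] = 315.4 in³.
Direct shear f_v = P/L_w = 17.9 / 21.5 = 0.8326 kip/in (vertical).
Torsion M = P·e = 17.9 × 7 = 125.3 kip·in.
Critical point at (x, y) = (4.884, 3.25) from centroid. f_tx = M·y/J = 1.291 kip/in; f_ty = M·x/J = 1.94 kip/in.
Resultant f_max = √[f_tx² + (f_v + f_ty)²] = √[1.291² + (0.8326 + 1.94)²] = 3.059 kip/in.
Capacity per unit length: φr_n = 0.75 × 0.6 × 70 × (0.707 × 0.25) = 5.568 kip/in.
3.059 ≤ 5.568 → adequate.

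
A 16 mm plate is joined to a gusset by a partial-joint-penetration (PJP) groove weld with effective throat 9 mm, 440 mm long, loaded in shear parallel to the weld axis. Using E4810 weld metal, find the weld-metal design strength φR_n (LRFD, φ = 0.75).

E48XX → F_EXX = 480 MPa.
Effective throat (given) t_e = 9 mm.
A_we = 9 × 440 = 3960 mm².
F_nw = 0.6 F_EXX = 288 MPa.
φR_n = 0.75 × 288 × 3960 × 10⁻³ = 855.4 kN.

φR_n ≈ 855 kN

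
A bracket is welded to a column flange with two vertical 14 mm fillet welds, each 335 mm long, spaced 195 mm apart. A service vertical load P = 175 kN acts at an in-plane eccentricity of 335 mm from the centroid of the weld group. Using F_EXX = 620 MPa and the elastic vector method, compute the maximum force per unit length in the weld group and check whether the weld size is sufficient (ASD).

Total weld length L_w = 670 mm. Treat welds as unit-width lines.
Polar moment about centroid: J = 2[d³/12 + d(b/2)²] = 2[335³/12 + 335×97.5²] = 12640000 mm³.
Direct shear f_v = P/L_w = 175×10³ / 670 = 261.2 N/mm (vertical).
Torsion M = P·e = 175×10³ × 335 = 58625000 N·mm.
Critical point at (x, y) = (97.5, 167.5) from centroid. f_tx = M·y/J = 777.2 N/mm; f_ty = M·x/J = 452.4 N/mm.
Resultant f_max = √[f_tx² + (f_v + f_ty)²] = √[777.2² + (261.2 + 452.4)²] = 1055 N/mm.
Capacity per unit length: r_n/Ω = (1/2.0) × 0.6 × 620 × (0.707 × 14) = 1841 N/mm.
1055 ≤ 1841 → adequate.

f_max ≈ 1060 N/mm; adequate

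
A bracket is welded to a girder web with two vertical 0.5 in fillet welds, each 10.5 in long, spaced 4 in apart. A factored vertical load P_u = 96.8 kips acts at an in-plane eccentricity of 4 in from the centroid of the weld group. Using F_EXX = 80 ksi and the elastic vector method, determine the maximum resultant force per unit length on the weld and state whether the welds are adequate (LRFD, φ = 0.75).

f_max ≈ 10.4 kip/in; adequate

Total weld length L_w = 21 in. Treat welds as unit-width lines.
Polar moment about centroid: J = 2[d³/12 + d(b/2)²] = 2[10.5³/12 + 10.5×2²] = 276.9 in³.
Direct shear f_v = P/L_w = 96.8 / 21 = 4.61 kip/in (vertical).
Torsion M = P·e = 96.8 × 4 = 387.2 kip·in.
Critical point at (x, y) = (2, 5.25) from centroid. f_tx = M·y/J = 7.34 kip/in; f_ty = M·x/J = 2.796 kip/in.
Resultant f_max = √[f_tx² + (f_v + f_ty)²] = √[7.34² + (4.61 + 2.796)²] = 10.43 kip/in.
Capacity per unit length: φr_n = 0.75 × 0.6 × 80 × (0.707 × 0.5) = 12.73 kip/in.
10.43 ≤ 12.73 → adequate.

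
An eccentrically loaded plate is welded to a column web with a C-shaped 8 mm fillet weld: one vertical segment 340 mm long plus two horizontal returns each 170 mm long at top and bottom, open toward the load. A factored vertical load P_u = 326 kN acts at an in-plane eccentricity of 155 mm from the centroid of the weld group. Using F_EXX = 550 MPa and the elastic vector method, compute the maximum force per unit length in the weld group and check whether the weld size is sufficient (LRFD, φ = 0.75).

Total weld length L_w = 680 mm. Treat welds as unit-width lines.
Centroid: x̄ = 2×170×85 / 680 = 42.5 mm from the vertical weld.
Polar moment about centroid: J = I_x + I_y = [340³/12 + 2×170×170²] + [340×42.5² + 2(170³/12 + 170×42.5²)] = 15150000 mm³.
Direct shear f_v = P/L_w = 326×10³ / 680 = 479.4 N/mm (vertical).
Torsion M = P·e = 326×10³ × 155 = 50530000 N·mm.
Critical point at (x, y) = (127.5, 170) from centroid. f_tx = M·y/J = 567.1 N/mm; f_ty = M·x/J = 425.3 N/mm.
Resultant f_max = √[f_tx² + (f_v + f_ty)²] = √[567.1² + (479.4 + 425.3)²] = 1068 N/mm.
Capacity per unit length: φr_n = 0.75 × 0.6 × 550 × (0.707 × 8) = 1400 N/mm.
1068 ≤ 1400 → adequate.

f_max ≈ 1070 N/mm; adequate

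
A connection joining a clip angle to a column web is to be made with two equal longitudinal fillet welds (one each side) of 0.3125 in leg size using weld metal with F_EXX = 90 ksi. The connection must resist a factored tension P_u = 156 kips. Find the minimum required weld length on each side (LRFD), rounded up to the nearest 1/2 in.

L = 9 in on each side

Throat t_e = 0.707 × 0.3125 = 0.2209 in.
φr_n = 0.75 × 0.6 × 90 × 0.2209 = 8.948 kips/in.
L_req = P_u / φr_n = 156 / 8.948 = 17.43 in total.
Per side: 17.43 / 2 = 8.717 in.
Round up → use L = 9 in on each side.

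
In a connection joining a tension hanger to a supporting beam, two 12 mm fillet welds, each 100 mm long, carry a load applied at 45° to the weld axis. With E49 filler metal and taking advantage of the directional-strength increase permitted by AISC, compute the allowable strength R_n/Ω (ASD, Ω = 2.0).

E49XX → F_EXX = 490 MPa.
t_e = 0.707 × 12 = 8.484 mm; A_we = 8.484 × 200 = 1697 mm².
Directional factor: 1.0 + 0.5 sin^1.5(45°) = 1.297.
F_nw = 0.6 × 490 × 1.297 = 381.4 MPa.
R_n/Ω = (381.4 × 1697) / 2.0 × 10⁻³ = 323.6 kN.

R_n/Ω ≈ 324 kN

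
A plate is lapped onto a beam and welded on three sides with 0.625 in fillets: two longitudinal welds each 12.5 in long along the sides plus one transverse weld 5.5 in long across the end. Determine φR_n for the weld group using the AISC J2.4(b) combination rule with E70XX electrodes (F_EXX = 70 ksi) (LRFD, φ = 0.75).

t_e = 0.707 × 0.625 = 0.4419 in.
R_nwl = 0.6 × 70 × 0.4419 × 25 = 464 kip (longitudinal, 2 welds).
R_nwt = 0.6 × 70 × 0.4419 × 5.5 = 102.1 kip (transverse, base value).
(i) R_nwl + R_nwt = 566 kip; (ii) 0.85 R_nwl + 1.5 R_nwt = 547.5 kip.
R_n = max = 566 kip [governs: (i)]; φR_n = 424.5 kip.

φR_n ≈ 425 kip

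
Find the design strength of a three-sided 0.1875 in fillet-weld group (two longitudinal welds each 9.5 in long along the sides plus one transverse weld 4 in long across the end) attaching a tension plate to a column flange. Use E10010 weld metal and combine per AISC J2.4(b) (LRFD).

E100XX → F_EXX = 100 ksi.
t_e = 0.707 × 0.1875 = 0.1326 in.
R_nwl = 0.6 × 100 × 0.1326 × 19 = 151.1 kip (longitudinal, 2 welds).
R_nwt = 0.6 × 100 × 0.1326 × 4 = 31.82 kip (transverse, base value).
(i) R_nwl + R_nwt = 182.9 kip; (ii) 0.85 R_nwl + 1.5 R_nwt = 176.2 kip.
R_n = max = 182.9 kip [governs: (i)]; φR_n = 137.2 kip.

φR_n ≈ 137 kip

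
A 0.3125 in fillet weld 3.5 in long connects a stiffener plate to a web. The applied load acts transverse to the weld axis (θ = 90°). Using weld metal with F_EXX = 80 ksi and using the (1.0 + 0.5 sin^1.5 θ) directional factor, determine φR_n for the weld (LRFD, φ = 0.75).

φR_n ≈ 41.8 kips

t_e = 0.707 × 0.3125 = 0.2209 in; A_we = 0.2209 × 3.5 = 0.7733 in².
Directional factor: 1.0 + 0.5 sin^1.5(90°) = 1.5.
F_nw = 0.6 × 80 × 1.5 = 72 ksi.
φR_n = 0.75 × 72 × 0.7733 = 41.76 kips.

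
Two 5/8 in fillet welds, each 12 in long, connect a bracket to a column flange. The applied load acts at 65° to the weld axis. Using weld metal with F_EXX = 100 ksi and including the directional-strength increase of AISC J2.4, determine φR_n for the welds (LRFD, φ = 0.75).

φR_n ≈ 683 kip

t_e = 0.707 × 0.625 = 0.4419 in; A_we = 0.4419 × 24 = 10.6 in².
Directional factor: 1.0 + 0.5 sin^1.5(65°) = 1.431.
F_nw = 0.6 × 100 × 1.431 = 85.88 ksi.
φR_n = 0.75 × 85.88 × 10.6 = 683.1 kip.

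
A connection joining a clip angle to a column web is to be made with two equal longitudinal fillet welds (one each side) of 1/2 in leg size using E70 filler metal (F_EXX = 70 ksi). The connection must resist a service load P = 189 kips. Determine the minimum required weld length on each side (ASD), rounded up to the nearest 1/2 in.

Throat t_e = 0.707 × 0.5 = 0.3535 in.
r_n/Ω = (0.6 × 70 × 0.3535) / 2.0 = 7.423 kip/in.
L_req = P / (r_n/Ω) = 189 / 7.423 = 25.46 in total.
Per side: 25.46 / 2 = 12.73 in.
Round up → use L = 13 in on each side.

L = 13 in on each side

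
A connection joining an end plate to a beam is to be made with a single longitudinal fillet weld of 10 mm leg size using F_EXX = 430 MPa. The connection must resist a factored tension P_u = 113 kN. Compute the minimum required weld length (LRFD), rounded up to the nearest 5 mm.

Throat t_e = 0.707 × 10 = 7.07 mm.
φr_n = 0.75 × 0.6 × 430 × 7.07 × 10⁻³ = 1.368 kN/mm.
L_req = P_u / φr_n = 113 / 1.368 = 82.6 mm total.
Round up → use L = 85 mm.

L = 85 mm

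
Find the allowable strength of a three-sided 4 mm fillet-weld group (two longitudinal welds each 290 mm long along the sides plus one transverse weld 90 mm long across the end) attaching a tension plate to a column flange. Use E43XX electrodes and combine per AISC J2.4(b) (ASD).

R_n/Ω ≈ 244 kN

E43XX → F_EXX = 430 MPa.
t_e = 0.707 × 4 = 2.828 mm.
R_nwl = 0.6 × 430 × 2.828 × 580 × 10⁻³ = 423.2 kN (longitudinal, 2 welds).
R_nwt = 0.6 × 430 × 2.828 × 90 × 10⁻³ = 65.67 kN (transverse, base value).
(i) R_nwl + R_nwt = 488.8 kN; (ii) 0.85 R_nwl + 1.5 R_nwt = 458.2 kN.
R_n = max = 488.8 kN [governs: (i)]; R_n/Ω = 244.4 kN.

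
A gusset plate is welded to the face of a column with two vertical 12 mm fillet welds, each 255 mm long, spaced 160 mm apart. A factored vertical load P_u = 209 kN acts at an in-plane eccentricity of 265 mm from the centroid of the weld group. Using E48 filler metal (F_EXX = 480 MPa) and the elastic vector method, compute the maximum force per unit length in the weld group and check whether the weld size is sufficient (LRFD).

Total weld length L_w = 510 mm. Treat welds as unit-width lines.
Polar moment about centroid: J = 2[d³/12 + d(b/2)²] = 2[255³/12 + 255×80²] = 6028000 mm³.
Direct shear f_v = P/L_w = 209×10³ / 510 = 409.8 N/mm (vertical).
Torsion M = P·e = 209×10³ × 265 = 55385000 N·mm.
Critical point at (x, y) = (80, 127.5) from centroid. f_tx = M·y/J = 1172 N/mm; f_ty = M·x/J = 735.1 N/mm.
Resultant f_max = √[f_tx² + (f_v + f_ty)²] = √[1172² + (409.8 + 735.1)²] = 1638 N/mm.
Capacity per unit length: φr_n = 0.75 × 0.6 × 480 × (0.707 × 12) = 1833 N/mm.
1638 ≤ 1833 → adequate.

f_max ≈ 1640 N/mm; adequate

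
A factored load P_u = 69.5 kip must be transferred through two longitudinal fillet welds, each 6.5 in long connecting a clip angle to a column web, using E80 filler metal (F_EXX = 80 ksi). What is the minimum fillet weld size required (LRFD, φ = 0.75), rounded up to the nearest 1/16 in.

w = 1/4 in

Total weld length L = 13 in.
Required throat t_e = P_u / (φ × 0.6 F_EXX × L) = 69.5 / (0.75 × 0.6 × 80 × 13) = 0.1485 in.
Required leg w = t_e / 0.707 = 0.21 in → use 1/4 in.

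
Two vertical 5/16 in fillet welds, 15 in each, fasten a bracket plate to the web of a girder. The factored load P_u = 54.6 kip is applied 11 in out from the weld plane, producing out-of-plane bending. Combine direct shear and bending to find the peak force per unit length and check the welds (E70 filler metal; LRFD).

f_max ≈ 8.21 kip/in; NOT adequate

E70XX → F_EXX = 70 ksi.
L_w = 2 × 15 = 30 in; section modulus (unit throat) S = 2 × L²/6 = 75 in².
Direct shear f_v = P/L_w = 54.6/30 = 1.82 kip/in.
Moment M = P × e = 54.6 × 11 = 600.6 kip·in; bending f_b = M/S = 8.008 kip/in.
f_max = √(f_v² + f_b²) = √(1.82² + 8.008²) = 8.212 kip/in.
φr_n = 0.75 × 0.6 × 70 × (0.707 × 0.3125) = 6.96 kip/in → NOT adequate.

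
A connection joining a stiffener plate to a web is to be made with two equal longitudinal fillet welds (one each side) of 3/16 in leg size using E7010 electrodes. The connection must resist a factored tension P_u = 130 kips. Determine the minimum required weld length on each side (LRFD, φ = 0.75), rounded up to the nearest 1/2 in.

E70XX → F_EXX = 70 ksi.
Throat t_e = 0.707 × 0.1875 = 0.1326 in.
φr_n = 0.75 × 0.6 × 70 × 0.1326 = 4.176 kips/in.
L_req = P_u / φr_n = 130 / 4.176 = 31.13 in total.
Per side: 31.13 / 2 = 15.57 in.
Round up → use L = 16 in on each side.

L = 16 in on each side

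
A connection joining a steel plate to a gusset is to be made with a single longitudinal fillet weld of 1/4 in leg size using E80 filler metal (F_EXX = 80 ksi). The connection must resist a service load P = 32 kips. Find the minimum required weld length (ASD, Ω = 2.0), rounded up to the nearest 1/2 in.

Throat t_e = 0.707 × 0.25 = 0.1767 in.
r_n/Ω = (0.6 × 80 × 0.1767) / 2.0 = 4.242 kip/in.
L_req = P / (r_n/Ω) = 32 / 4.242 = 7.544 in total.
Round up → use L = 8 in.

L = 8 in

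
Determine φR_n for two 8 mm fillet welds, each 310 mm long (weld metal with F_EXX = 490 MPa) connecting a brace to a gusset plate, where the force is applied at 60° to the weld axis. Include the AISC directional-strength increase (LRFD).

φR_n ≈ 1080 kN

t_e = 0.707 × 8 = 5.656 mm; A_we = 5.656 × 620 = 3507 mm².
Directional factor: 1.0 + 0.5 sin^1.5(60°) = 1.403.
F_nw = 0.6 × 490 × 1.403 = 412.5 MPa.
φR_n = 0.75 × 412.5 × 3507 × 10⁻³ = 1085 kN.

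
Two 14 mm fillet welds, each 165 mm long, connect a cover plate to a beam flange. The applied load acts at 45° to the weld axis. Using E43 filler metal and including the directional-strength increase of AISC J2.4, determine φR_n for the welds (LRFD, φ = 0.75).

φR_n ≈ 820 kN

E43XX → F_EXX = 430 MPa.
t_e = 0.707 × 14 = 9.898 mm; A_we = 9.898 × 330 = 3266 mm².
Directional factor: 1.0 + 0.5 sin^1.5(45°) = 1.297.
F_nw = 0.6 × 430 × 1.297 = 334.7 MPa.
φR_n = 0.75 × 334.7 × 3266 × 10⁻³ = 819.9 kN.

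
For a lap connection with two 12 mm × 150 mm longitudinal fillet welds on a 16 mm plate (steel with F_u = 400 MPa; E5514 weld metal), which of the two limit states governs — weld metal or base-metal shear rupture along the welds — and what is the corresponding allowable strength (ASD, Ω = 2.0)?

R_n/Ω ≈ 420 kN (weld metal governs)

E55XX → F_EXX = 550 MPa.
t_e = 0.707 × 12 = 8.484 mm; L = 300 mm.
Weld metal: R_n/Ω = (1/2.0) × 0.6 × 550 × 8.484 × 300 × 10⁻³ = 420 kN.
Base metal (shear rupture): R_n/Ω = (1/2.0) × 0.6 × 400 × 16 × 300 × 10⁻³ = 576 kN.
Governing: weld metal.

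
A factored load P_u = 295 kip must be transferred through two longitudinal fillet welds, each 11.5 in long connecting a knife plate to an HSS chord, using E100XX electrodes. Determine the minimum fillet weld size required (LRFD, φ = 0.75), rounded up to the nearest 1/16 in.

E100XX → F_EXX = 100 ksi.
Total weld length L = 23 in.
Required throat t_e = P_u / (φ × 0.6 F_EXX × L) = 295 / (0.75 × 0.6 × 100 × 23) = 0.285 in.
Required leg w = t_e / 0.707 = 0.4031 in → use 7/16 in.

w = 7/16 in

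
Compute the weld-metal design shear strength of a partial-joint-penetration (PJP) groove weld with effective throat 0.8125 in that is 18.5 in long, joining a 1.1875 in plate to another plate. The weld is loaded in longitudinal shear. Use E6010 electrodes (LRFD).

φR_n ≈ 406 kip

E60XX → F_EXX = 60 ksi.
Effective throat (given) t_e = 0.8125 in.
A_we = 0.8125 × 18.5 = 15.03 in².
F_nw = 0.6 F_EXX = 36 ksi.
φR_n = 0.75 × 36 × 15.03 = 405.8 kip.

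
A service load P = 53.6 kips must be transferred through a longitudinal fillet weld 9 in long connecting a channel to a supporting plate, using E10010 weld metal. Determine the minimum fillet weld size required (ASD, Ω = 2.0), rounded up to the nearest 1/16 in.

E100XX → F_EXX = 100 ksi.
Total weld length L = 9 in.
Required throat t_e = P × Ω / (0.6 F_EXX × L) = 53.6 × 2.0 / (0.6 × 100 × 9) = 0.1985 in.
Required leg w = t_e / 0.707 = 0.2808 in → use 5/16 in.

w = 5/16 in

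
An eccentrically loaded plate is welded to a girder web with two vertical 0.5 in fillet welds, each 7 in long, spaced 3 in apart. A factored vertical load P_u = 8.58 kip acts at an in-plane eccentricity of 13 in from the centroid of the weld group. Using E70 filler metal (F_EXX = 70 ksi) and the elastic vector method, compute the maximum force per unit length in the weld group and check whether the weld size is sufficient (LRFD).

Total weld length L_w = 14 in. Treat welds as unit-width lines.
Polar moment about centroid: J = 2[d³/12 + d(b/2)²] = 2[7³/12 + 7×1.5²] = 88.67 in³.
Direct shear f_v = P/L_w = 8.58 / 14 = 0.6129 kip/in (vertical).
Torsion M = P·e = 8.58 × 13 = 111.54 kip·in.
Critical point at (x, y) = (1.5, 3.5) from centroid. f_tx = M·y/J = 4.403 kip/in; f_ty = M·x/J = 1.887 kip/in.
Resultant f_max = √[f_tx² + (f_v + f_ty)²] = √[4.403² + (0.6129 + 1.887)²] = 5.063 kip/in.
Capacity per unit length: φr_n = 0.75 × 0.6 × 70 × (0.707 × 0.5) = 11.14 kip/in.
5.063 ≤ 11.14 → adequate.

f_max ≈ 5.06 kip/in; adequate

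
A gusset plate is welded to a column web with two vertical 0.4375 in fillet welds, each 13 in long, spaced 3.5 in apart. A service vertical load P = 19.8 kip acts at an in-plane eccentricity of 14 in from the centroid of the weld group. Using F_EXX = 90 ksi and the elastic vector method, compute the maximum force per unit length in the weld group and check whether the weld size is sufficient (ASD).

f_max ≈ 4.44 kip/in; adequate

Total weld length L_w = 26 in. Treat welds as unit-width lines.
Polar moment about centroid: J = 2[d³/12 + d(b/2)²] = 2[13³/12 + 13×1.75²] = 445.8 in³.
Direct shear f_v = P/L_w = 19.8 / 26 = 0.7615 kip/in (vertical).
Torsion M = P·e = 19.8 × 14 = 277.2 kip·in.
Critical point at (x, y) = (1.75, 6.5) from centroid. f_tx = M·y/J = 4.042 kip/in; f_ty = M·x/J = 1.088 kip/in.
Resultant f_max = √[f_tx² + (f_v + f_ty)²] = √[4.042² + (0.7615 + 1.088)²] = 4.445 kip/in.
Capacity per unit length: r_n/Ω = (1/2.0) × 0.6 × 90 × (0.707 × 0.4375) = 8.351 kip/in.
4.445 ≤ 8.351 → adequate.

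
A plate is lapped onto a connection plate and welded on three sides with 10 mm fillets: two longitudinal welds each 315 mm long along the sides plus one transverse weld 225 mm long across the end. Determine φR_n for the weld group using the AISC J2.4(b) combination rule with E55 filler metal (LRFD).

φR_n ≈ 1530 kN

E55XX → F_EXX = 550 MPa.
t_e = 0.707 × 10 = 7.07 mm.
R_nwl = 0.6 × 550 × 7.07 × 630 × 10⁻³ = 1470 kN (longitudinal, 2 welds).
R_nwt = 0.6 × 550 × 7.07 × 225 × 10⁻³ = 524.9 kN (transverse, base value).
(i) R_nwl + R_nwt = 1995 kN; (ii) 0.85 R_nwl + 1.5 R_nwt = 2037 kN.
R_n = max = 2037 kN [governs: (ii)]; φR_n = 1528 kN.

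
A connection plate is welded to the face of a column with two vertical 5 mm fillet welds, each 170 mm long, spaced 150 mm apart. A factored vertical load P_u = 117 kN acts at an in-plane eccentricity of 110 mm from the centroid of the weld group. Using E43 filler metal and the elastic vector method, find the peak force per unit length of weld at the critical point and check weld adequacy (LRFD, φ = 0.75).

f_max ≈ 804 N/mm; NOT adequate

E43XX → F_EXX = 430 MPa.
Total weld length L_w = 340 mm. Treat welds as unit-width lines.
Polar moment about centroid: J = 2[d³/12 + d(b/2)²] = 2[170³/12 + 170×75²] = 2731000 mm³.
Direct shear f_v = P/L_w = 117×10³ / 340 = 344.1 N/mm (vertical).
Torsion M = P·e = 117×10³ × 110 = 12870000 N·mm.
Critical point at (x, y) = (75, 85) from centroid. f_tx = M·y/J = 400.5 N/mm; f_ty = M·x/J = 353.4 N/mm.
Resultant f_max = √[f_tx² + (f_v + f_ty)²] = √[400.5² + (344.1 + 353.4)²] = 804.3 N/mm.
Capacity per unit length: φr_n = 0.75 × 0.6 × 430 × (0.707 × 5) = 684 N/mm.
804.3 > 684 → NOT adequate.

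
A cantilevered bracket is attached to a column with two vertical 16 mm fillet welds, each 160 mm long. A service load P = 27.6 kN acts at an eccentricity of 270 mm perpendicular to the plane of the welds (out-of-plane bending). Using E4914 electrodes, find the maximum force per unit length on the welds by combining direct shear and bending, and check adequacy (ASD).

f_max ≈ 878 N/mm; adequate

E49XX → F_EXX = 490 MPa.
L_w = 2 × 160 = 320 mm; section modulus (unit throat) S = 2 × L²/6 = 8533 mm².
Direct shear f_v = P/L_w = 27.6×10³/320 = 86.25 N/mm.
Moment M = P × e = 27.6×10³ × 270 = 7452000 N·mm; bending f_b = M/S = 873.3 N/mm.
f_max = √(f_v² + f_b²) = √(86.25² + 873.3²) = 877.5 N/mm.
r_n/Ω = (1/2.0) × 0.6 × 490 × (0.707 × 16) = 1663 N/mm → adequate.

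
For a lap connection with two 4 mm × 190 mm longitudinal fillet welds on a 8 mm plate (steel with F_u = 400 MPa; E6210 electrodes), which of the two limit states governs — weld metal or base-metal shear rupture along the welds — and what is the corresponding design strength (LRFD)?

E62XX → F_EXX = 620 MPa.
t_e = 0.707 × 4 = 2.828 mm; L = 380 mm.
Weld metal: φR_n = 0.75 × 0.6 × 620 × 2.828 × 380 × 10⁻³ = 299.8 kN.
Base metal (shear rupture): φR_n = 0.75 × 0.6 × 400 × 8 × 380 × 10⁻³ = 547.2 kN.
Governing: weld metal.

φR_n ≈ 300 kN (weld metal governs)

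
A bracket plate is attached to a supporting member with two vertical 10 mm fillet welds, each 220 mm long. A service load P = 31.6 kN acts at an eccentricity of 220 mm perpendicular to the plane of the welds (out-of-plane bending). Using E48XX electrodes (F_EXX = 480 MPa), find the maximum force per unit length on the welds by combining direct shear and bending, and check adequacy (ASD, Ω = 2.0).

f_max ≈ 437 N/mm; adequate

L_w = 2 × 220 = 440 mm; section modulus (unit throat) S = 2 × L²/6 = 16130 mm².
Direct shear f_v = P/L_w = 31.6×10³/440 = 71.82 N/mm.
Moment M = P × e = 31.6×10³ × 220 = 6952000 N·mm; bending f_b = M/S = 430.9 N/mm.
f_max = √(f_v² + f_b²) = √(71.82² + 430.9²) = 436.9 N/mm.
r_n/Ω = (1/2.0) × 0.6 × 480 × (0.707 × 10) = 1018 N/mm → adequate.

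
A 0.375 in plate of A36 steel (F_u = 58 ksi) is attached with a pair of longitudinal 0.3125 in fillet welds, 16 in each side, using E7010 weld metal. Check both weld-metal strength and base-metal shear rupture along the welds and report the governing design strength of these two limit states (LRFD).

φR_n ≈ 223 kips (weld metal governs)

E70XX → F_EXX = 70 ksi.
t_e = 0.707 × 0.3125 = 0.2209 in; L = 32 in.
Weld metal: φR_n = 0.75 × 0.6 × 70 × 0.2209 × 32 = 222.7 kips.
Base metal (shear rupture): φR_n = 0.75 × 0.6 × 58 × 0.375 × 32 = 313.2 kips.
Governing: weld metal.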